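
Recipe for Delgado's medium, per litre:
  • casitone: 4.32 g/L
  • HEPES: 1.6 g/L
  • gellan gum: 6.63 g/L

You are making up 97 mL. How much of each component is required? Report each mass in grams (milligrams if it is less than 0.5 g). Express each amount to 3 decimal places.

casitone 419.040 mg; HEPES 155.200 mg; gellan gum 0.643 g

Target volume = 97 mL = 0.097 L.
casitone: 4.32 g/L × 0.097 L = 0.41904 g = 419.040 mg
HEPES: 1.6 g/L × 0.097 L = 0.1552 g = 155.200 mg
gellan gum: 6.63 g/L × 0.097 L = 0.643 g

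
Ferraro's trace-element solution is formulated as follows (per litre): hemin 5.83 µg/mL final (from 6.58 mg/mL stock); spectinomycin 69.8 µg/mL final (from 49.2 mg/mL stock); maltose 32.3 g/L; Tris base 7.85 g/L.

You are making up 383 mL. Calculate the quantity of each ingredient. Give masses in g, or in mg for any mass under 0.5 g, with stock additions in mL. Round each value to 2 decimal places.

Working volume: 383 mL = 0.383 L.
hemin: C1V1 = C2V2 → 5.83 µg/mL × 383 mL ÷ 6580 µg/mL = 0.34 mL
spectinomycin: V = C2·V2/C1 = 69.8 µg/mL × 383 mL ÷ 49200 µg/mL = 0.54 mL
maltose: 32.3 g/L × 0.383 L = 12.37 g
Tris base: 7.85 g/L × 0.383 L = 3.01 g

hemin 0.34 mL; spectinomycin 0.54 mL; maltose 12.37 g; Tris base 3.01 g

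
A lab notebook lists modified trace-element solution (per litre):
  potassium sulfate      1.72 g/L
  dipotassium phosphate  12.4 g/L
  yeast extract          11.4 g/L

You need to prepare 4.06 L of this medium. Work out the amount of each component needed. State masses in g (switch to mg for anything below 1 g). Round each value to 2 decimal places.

potassium sulfate 6.98 g; dipotassium phosphate 50.34 g; yeast extract 46.28 g

Scale factor relative to 1 L: 4.06.
potassium sulfate: 1.72 g/L × 4.06 L = 6.98 g
dipotassium phosphate: 12.4 g/L × 4.06 L = 50.34 g
yeast extract: 11.4 g/L × 4.06 L = 46.28 g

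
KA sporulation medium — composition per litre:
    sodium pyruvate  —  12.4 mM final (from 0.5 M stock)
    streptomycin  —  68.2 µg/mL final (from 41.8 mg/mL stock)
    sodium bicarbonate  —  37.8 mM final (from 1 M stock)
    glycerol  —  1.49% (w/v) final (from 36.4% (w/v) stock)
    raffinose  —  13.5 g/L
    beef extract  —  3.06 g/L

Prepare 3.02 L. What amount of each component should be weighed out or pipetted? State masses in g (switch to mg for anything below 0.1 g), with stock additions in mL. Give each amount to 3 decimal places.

sodium pyruvate 74.896 mL; streptomycin 4.927 mL; sodium bicarbonate 114.156 mL; glycerol 123.621 mL; raffinose 40.770 g; beef extract 9.241 g

Working volume: 3.02 L.
sodium pyruvate: V = C2·V2/C1 = 12.4 mM × 3020 mL ÷ 500 mM = 74.896 mL
streptomycin: V = C2·V2/C1 = 68.2 µg/mL × 3020 mL ÷ 41800 µg/mL = 4.927 mL
sodium bicarbonate: C1V1 = C2V2 → 37.8 mM × 3020 mL ÷ 1000 mM = 114.156 mL
glycerol: C1V1 = C2V2 → 1.49% ÷ 36.4% × 3020 mL = 123.621 mL
raffinose: 13.5 g/L × 3.02 L = 40.770 g
beef extract: 3.06 g/L × 3.02 L = 9.241 g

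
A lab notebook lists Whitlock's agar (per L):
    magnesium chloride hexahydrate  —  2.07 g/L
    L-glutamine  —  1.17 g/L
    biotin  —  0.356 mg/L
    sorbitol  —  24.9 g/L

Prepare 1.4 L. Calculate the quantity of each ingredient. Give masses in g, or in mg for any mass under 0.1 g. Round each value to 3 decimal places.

magnesium chloride hexahydrate 2.898 g; L-glutamine 1.638 g; biotin 0.498 mg; sorbitol 34.860 g

Working volume: 1.4 L.
magnesium chloride hexahydrate: 2.07 g/L × 1.4 L = 2.898 g
L-glutamine: 1.17 g/L × 1.4 L = 1.638 g
biotin: 0.356 mg/L × 1.4 L = 0.498 mg
sorbitol: 24.9 g/L × 1.4 L = 34.860 g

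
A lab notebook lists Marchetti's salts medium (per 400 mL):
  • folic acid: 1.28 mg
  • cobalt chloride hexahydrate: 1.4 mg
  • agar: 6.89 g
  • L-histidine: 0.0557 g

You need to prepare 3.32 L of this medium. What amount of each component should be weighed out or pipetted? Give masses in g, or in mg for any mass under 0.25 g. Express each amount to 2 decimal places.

folic acid 10.62 mg; cobalt chloride hexahydrate 11.62 mg; agar 57.19 g; L-histidine 0.46 g

Scale factor = 3320 mL / 400 mL = 8.3.
folic acid: 1.28 mg × (3320 mL / 400 mL) = 10.62 mg
cobalt chloride hexahydrate: 1.4 mg × (3320 mL / 400 mL) = 11.62 mg
agar: 6.89 g × (3320 mL / 400 mL) = 57.19 g
L-histidine: 0.0557 g × (3320 mL / 400 mL) = 0.46 g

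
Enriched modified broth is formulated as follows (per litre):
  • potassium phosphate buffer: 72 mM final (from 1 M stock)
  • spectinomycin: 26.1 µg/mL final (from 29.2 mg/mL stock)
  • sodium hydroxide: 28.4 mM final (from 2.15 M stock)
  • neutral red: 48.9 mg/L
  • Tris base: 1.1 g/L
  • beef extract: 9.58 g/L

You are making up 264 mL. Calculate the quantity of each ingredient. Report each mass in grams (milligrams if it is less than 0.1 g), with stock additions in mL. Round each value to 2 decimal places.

Target volume = 264 mL = 0.264 L.
potassium phosphate buffer: C1V1 = C2V2 → 72 mM × 264 mL ÷ 1000 mM = 19.01 mL
spectinomycin: C1V1 = C2V2 → 26.1 µg/mL × 264 mL ÷ 29200 µg/mL = 0.24 mL
sodium hydroxide: V = C2·V2/C1 = 28.4 mM × 264 mL ÷ 2150 mM = 3.49 mL
neutral red: 48.9 mg/L × 0.264 L = 12.91 mg
Tris base: 1.1 g/L × 0.264 L = 0.29 g
beef extract: 9.58 g/L × 0.264 L = 2.53 g

potassium phosphate buffer 19.01 mL; spectinomycin 0.24 mL; sodium hydroxide 3.49 mL; neutral red 12.91 mg; Tris base 0.29 g; beef extract 2.53 g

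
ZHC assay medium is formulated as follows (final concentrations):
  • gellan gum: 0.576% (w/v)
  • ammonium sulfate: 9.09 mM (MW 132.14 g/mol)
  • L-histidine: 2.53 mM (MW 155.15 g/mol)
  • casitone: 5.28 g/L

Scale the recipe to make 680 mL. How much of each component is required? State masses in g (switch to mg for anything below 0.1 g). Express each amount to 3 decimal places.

gellan gum 3.917 g; ammonium sulfate 0.817 g; L-histidine 0.267 g; casitone 3.590 g

Scale factor relative to 1 L: 0.68.
gellan gum: 0.576% w/v = 5.76 g/L → 5.76 × 0.68 L = 3.917 g
ammonium sulfate: 9.09 mmol/L × 132.14 g/mol × 0.68 L ÷ 1000 = 0.817 g
L-histidine: 2.53 mmol/L × 155.15 g/mol × 0.68 L ÷ 1000 = 0.267 g
casitone: 5.28 g/L × 0.68 L = 3.590 g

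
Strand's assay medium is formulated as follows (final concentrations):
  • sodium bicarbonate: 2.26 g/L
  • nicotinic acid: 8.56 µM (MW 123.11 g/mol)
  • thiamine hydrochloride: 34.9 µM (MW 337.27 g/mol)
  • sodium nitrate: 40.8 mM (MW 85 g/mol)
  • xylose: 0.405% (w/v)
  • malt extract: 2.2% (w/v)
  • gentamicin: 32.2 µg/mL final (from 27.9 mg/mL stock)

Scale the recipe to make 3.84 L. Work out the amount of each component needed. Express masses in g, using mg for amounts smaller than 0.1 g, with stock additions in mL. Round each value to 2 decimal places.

sodium bicarbonate 8.68 g; nicotinic acid 4.05 mg; thiamine hydrochloride 45.20 mg; sodium nitrate 13.32 g; xylose 15.55 g; malt extract 84.48 g; gentamicin 4.43 mL

Scale factor relative to 1 L: 3.84.
sodium bicarbonate: 2.26 g/L × 3.84 L = 8.68 g
nicotinic acid: 8.56 µmol/L × 123.11 g/mol × 3.84 L ÷ 1000 = 4.05 mg
thiamine hydrochloride: 34.9 µmol/L × 337.27 g/mol × 3.84 L ÷ 1000 = 45.20 mg
sodium nitrate: 40.8 mmol/L × 85 g/mol × 3.84 L ÷ 1000 = 13.32 g
xylose: 0.405 g per 100 mL × 3840 mL ÷ 100 = 15.55 g
malt extract: 2.2% w/v = 22 g/L → 22 × 3.84 L = 84.48 g
gentamicin: dilute stock: 32.2 µg/mL × 3840 mL ÷ 27900 µg/mL = 4.43 mL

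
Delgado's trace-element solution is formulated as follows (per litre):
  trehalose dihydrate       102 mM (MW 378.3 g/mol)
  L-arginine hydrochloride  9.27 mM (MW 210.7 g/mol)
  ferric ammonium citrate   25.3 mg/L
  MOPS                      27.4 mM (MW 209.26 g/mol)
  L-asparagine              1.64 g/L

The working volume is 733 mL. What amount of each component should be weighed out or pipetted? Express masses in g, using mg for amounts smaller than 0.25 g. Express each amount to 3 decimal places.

Scale factor relative to 1 L: 0.733.
trehalose dihydrate: 102 mmol/L × 378.3 g/mol × 0.733 L ÷ 1000 = 28.284 g
L-arginine hydrochloride: 9.27 mmol/L × 210.7 g/mol × 0.733 L ÷ 1000 = 1.432 g
ferric ammonium citrate: 25.3 mg/L × 0.733 L = 18.545 mg
MOPS: 27.4 mmol/L × 209.26 g/mol × 0.733 L ÷ 1000 = 4.203 g
L-asparagine: 1.64 g/L × 0.733 L = 1.202 g

trehalose dihydrate 28.284 g; L-arginine hydrochloride 1.432 g; ferric ammonium citrate 18.545 mg; MOPS 4.203 g; L-asparagine 1.202 g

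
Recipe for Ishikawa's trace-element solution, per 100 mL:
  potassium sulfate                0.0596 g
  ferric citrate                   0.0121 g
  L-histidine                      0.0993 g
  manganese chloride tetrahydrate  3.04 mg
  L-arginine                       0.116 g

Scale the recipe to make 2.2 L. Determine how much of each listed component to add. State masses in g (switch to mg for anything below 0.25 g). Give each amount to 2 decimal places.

potassium sulfate 1.31 g; ferric citrate 0.27 g; L-histidine 2.18 g; manganese chloride tetrahydrate 66.88 mg; L-arginine 2.55 g

Ratio of target to recipe volume: 2200 / 100 = 22.
potassium sulfate: 0.0596 g × (2200 mL / 100 mL) = 1.31 g
ferric citrate: 0.0121 g × (2200 mL / 100 mL) = 0.27 g
L-histidine: 0.0993 g × (2200 mL / 100 mL) = 2.18 g
manganese chloride tetrahydrate: 3.04 mg × (2200 mL / 100 mL) = 66.88 mg
L-arginine: 0.116 g × (2200 mL / 100 mL) = 2.55 g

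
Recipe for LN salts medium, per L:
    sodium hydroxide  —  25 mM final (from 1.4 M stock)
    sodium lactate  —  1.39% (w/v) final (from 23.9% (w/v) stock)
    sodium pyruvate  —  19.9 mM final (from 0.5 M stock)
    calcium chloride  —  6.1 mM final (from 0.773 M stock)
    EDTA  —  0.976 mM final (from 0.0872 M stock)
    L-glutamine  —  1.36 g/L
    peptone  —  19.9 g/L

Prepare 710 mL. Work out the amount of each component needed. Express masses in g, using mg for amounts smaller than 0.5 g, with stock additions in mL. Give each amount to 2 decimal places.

sodium hydroxide 12.68 mL; sodium lactate 41.29 mL; sodium pyruvate 28.26 mL; calcium chloride 5.60 mL; EDTA 7.95 mL; L-glutamine 0.97 g; peptone 14.13 g

Working volume: 710 mL = 0.71 L.
sodium hydroxide: dilute stock: 25 mM × 710 mL ÷ 1400 mM = 12.68 mL
sodium lactate: C1V1 = C2V2 → 1.39% ÷ 23.9% × 710 mL = 41.29 mL
sodium pyruvate: V = C2·V2/C1 = 19.9 mM × 710 mL ÷ 500 mM = 28.26 mL
calcium chloride: V = C2·V2/C1 = 6.1 mM × 710 mL ÷ 773 mM = 5.60 mL
EDTA: V = C2·V2/C1 = 0.976 mM × 710 mL ÷ 87.2 mM = 7.95 mL
L-glutamine: 1.36 g/L × 0.71 L = 0.97 g
peptone: 19.9 g/L × 0.71 L = 14.13 g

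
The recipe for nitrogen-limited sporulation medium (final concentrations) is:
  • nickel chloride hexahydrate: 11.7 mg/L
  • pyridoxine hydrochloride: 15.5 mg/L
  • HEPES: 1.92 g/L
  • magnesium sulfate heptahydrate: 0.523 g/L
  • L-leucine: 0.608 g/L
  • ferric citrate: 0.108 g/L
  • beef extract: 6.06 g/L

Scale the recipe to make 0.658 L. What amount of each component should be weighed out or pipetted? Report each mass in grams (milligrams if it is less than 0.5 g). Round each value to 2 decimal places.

nickel chloride hexahydrate 7.70 mg; pyridoxine hydrochloride 10.20 mg; HEPES 1.26 g; magnesium sulfate heptahydrate 344.13 mg; L-leucine 400.06 mg; ferric citrate 71.06 mg; beef extract 3.99 g

Scale factor relative to 1 L: 0.658.
nickel chloride hexahydrate: 11.7 mg/L × 0.658 L = 7.70 mg
pyridoxine hydrochloride: 15.5 mg/L × 0.658 L = 10.20 mg
HEPES: 1.92 g/L × 0.658 L = 1.26 g
magnesium sulfate heptahydrate: 0.523 g/L × 0.658 L = 0.344134 g = 344.13 mg
L-leucine: 0.608 g/L × 0.658 L = 0.400064 g = 400.06 mg
ferric citrate: 0.108 g/L × 0.658 L = 0.071064 g = 71.06 mg
beef extract: 6.06 g/L × 0.658 L = 3.99 g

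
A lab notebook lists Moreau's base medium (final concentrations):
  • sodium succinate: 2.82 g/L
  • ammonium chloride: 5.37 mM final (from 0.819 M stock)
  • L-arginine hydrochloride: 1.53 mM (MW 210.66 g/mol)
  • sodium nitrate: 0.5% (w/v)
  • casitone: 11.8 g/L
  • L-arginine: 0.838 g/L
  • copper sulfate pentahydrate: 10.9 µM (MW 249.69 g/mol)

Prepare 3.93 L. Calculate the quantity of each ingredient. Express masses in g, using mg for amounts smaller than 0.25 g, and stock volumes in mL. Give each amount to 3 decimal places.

sodium succinate 11.083 g; ammonium chloride 25.768 mL; L-arginine hydrochloride 1.267 g; sodium nitrate 19.650 g; casitone 46.374 g; L-arginine 3.293 g; copper sulfate pentahydrate 10.696 mg

Working volume: 3.93 L.
sodium succinate: 2.82 g/L × 3.93 L = 11.083 g
ammonium chloride: C1V1 = C2V2 → 5.37 mM × 3930 mL ÷ 819 mM = 25.768 mL
L-arginine hydrochloride: 1.53 mmol/L × 210.66 g/mol × 3.93 L ÷ 1000 = 1.267 g
sodium nitrate: 0.5 g per 100 mL × 3930 mL ÷ 100 = 19.650 g
casitone: 11.8 g/L × 3.93 L = 46.374 g
L-arginine: 0.838 g/L × 3.93 L = 3.293 g
copper sulfate pentahydrate: 10.9 µmol/L × 249.69 g/mol × 3.93 L ÷ 1000 = 10.696 mg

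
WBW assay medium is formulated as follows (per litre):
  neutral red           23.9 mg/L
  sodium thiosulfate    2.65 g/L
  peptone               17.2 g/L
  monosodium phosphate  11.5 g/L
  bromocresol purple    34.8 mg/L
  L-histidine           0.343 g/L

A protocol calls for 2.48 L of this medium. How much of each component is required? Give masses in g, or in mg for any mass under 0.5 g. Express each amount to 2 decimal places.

Working volume: 2.48 L.
neutral red: 23.9 mg/L × 2.48 L = 59.27 mg
sodium thiosulfate: 2.65 g/L × 2.48 L = 6.57 g
peptone: 17.2 g/L × 2.48 L = 42.66 g
monosodium phosphate: 11.5 g/L × 2.48 L = 28.52 g
bromocresol purple: 34.8 mg/L × 2.48 L = 86.30 mg
L-histidine: 0.343 g/L × 2.48 L = 0.85 g

neutral red 59.27 mg; sodium thiosulfate 6.57 g; peptone 42.66 g; monosodium phosphate 28.52 g; bromocresol purple 86.30 mg; L-histidine 0.85 g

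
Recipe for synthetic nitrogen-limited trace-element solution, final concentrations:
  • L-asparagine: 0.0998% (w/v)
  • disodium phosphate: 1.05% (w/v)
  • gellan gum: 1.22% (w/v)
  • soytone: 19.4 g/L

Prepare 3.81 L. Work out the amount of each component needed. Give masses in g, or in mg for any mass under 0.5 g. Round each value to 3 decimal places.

Scale factor relative to 1 L: 3.81.
L-asparagine: 0.0998% w/v = 0.998 g/L → 0.998 × 3.81 L = 3.802 g
disodium phosphate: 1.05 g per 100 mL × 3810 mL ÷ 100 = 40.005 g
gellan gum: 1.22 g per 100 mL × 3810 mL ÷ 100 = 46.482 g
soytone: 19.4 g/L × 3.81 L = 73.914 g

L-asparagine 3.802 g; disodium phosphate 40.005 g; gellan gum 46.482 g; soytone 73.914 g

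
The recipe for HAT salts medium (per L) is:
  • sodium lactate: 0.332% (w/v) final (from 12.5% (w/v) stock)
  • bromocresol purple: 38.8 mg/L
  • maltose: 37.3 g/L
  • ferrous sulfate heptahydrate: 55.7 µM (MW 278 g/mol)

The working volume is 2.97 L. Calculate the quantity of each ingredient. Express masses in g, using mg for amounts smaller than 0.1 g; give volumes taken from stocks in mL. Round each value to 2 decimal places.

Working volume: 2.97 L.
sodium lactate: V = C2·V2/C1 = 0.332% ÷ 12.5% × 2970 mL = 78.88 mL
bromocresol purple: 38.8 mg/L × 2.97 L = 115.236 mg = 0.12 g
maltose: 37.3 g/L × 2.97 L = 110.78 g
ferrous sulfate heptahydrate: 55.7 µmol/L × 278 g/mol × 2.97 L ÷ 1000 = 45.99 mg

sodium lactate 78.88 mL; bromocresol purple 0.12 g; maltose 110.78 g; ferrous sulfate heptahydrate 45.99 mg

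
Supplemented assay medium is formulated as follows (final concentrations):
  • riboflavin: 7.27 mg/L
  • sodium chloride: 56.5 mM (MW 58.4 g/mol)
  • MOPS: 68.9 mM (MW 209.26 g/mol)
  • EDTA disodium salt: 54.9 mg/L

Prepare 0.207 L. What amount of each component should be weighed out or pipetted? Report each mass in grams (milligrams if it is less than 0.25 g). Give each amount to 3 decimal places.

Working volume: 0.207 L.
riboflavin: 7.27 mg/L × 0.207 L = 1.505 mg
sodium chloride: 56.5 mmol/L × 58.4 g/mol × 0.207 L ÷ 1000 = 0.683 g
MOPS: 68.9 mmol/L × 209.26 g/mol × 0.207 L ÷ 1000 = 2.985 g
EDTA disodium salt: 54.9 mg/L × 0.207 L = 11.364 mg

riboflavin 1.505 mg; sodium chloride 0.683 g; MOPS 2.985 g; EDTA disodium salt 11.364 mg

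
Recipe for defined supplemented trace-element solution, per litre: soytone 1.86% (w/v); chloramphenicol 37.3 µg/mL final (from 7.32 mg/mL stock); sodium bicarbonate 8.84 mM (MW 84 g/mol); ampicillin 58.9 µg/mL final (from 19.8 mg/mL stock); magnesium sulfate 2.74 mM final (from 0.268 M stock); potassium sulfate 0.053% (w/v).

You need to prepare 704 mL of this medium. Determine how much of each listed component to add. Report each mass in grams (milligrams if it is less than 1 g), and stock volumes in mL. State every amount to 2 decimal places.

Target volume = 704 mL = 0.704 L.
soytone: 1.86 g per 100 mL × 704 mL ÷ 100 = 13.09 g
chloramphenicol: V = C2·V2/C1 = 37.3 µg/mL × 704 mL ÷ 7320 µg/mL = 3.59 mL
sodium bicarbonate: 8.84 mmol/L × 84 mg/mmol × 0.704 L = 522.76 mg
ampicillin: C1V1 = C2V2 → 58.9 µg/mL × 704 mL ÷ 19800 µg/mL = 2.09 mL
magnesium sulfate: dilute stock: 2.74 mM × 704 mL ÷ 268 mM = 7.20 mL
potassium sulfate: 0.053% w/v = 0.53 g/L → 0.53 × 0.704 L = 0.37312 g = 373.12 mg

soytone 13.09 g; chloramphenicol 3.59 mL; sodium bicarbonate 522.76 mg; ampicillin 2.09 mL; magnesium sulfate 7.20 mL; potassium sulfate 373.12 mg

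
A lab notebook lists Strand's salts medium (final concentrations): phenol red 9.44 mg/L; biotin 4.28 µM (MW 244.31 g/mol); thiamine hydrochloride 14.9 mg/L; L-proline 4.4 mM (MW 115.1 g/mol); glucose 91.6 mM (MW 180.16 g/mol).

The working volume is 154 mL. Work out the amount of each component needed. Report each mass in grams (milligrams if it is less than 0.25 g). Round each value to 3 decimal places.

phenol red 1.454 mg; biotin 0.161 mg; thiamine hydrochloride 2.295 mg; L-proline 77.992 mg; glucose 2.541 g

Scale factor relative to 1 L: 0.154.
phenol red: 9.44 mg/L × 0.154 L = 1.454 mg
biotin: 4.28 µmol/L × 244.31 g/mol × 0.154 L ÷ 1000 = 0.161 mg
thiamine hydrochloride: 14.9 mg/L × 0.154 L = 2.295 mg
L-proline: 4.4 mmol/L × 115.1 mg/mmol × 0.154 L = 77.992 mg
glucose: 91.6 mmol/L × 180.16 g/mol × 0.154 L ÷ 1000 = 2.541 g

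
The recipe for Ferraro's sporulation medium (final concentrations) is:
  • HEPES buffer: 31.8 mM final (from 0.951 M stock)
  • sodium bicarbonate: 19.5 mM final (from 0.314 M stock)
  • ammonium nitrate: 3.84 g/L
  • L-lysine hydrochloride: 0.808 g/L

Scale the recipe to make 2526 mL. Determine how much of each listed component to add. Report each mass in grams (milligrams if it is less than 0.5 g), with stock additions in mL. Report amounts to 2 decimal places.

HEPES buffer 84.47 mL; sodium bicarbonate 156.87 mL; ammonium nitrate 9.70 g; L-lysine hydrochloride 2.04 g

Working volume: 2526 mL = 2.526 L.
HEPES buffer: C1V1 = C2V2 → 31.8 mM × 2526 mL ÷ 951 mM = 84.47 mL
sodium bicarbonate: C1V1 = C2V2 → 19.5 mM × 2526 mL ÷ 314 mM = 156.87 mL
ammonium nitrate: 3.84 g/L × 2.526 L = 9.70 g
L-lysine hydrochloride: 0.808 g/L × 2.526 L = 2.04 g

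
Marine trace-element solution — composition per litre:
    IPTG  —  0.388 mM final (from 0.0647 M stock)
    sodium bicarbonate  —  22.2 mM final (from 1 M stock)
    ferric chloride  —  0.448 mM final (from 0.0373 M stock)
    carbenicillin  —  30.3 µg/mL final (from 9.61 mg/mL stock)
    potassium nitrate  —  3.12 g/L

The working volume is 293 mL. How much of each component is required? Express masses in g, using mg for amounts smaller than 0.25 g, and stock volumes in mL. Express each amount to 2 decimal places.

IPTG 1.76 mL; sodium bicarbonate 6.50 mL; ferric chloride 3.52 mL; carbenicillin 0.92 mL; potassium nitrate 0.91 g

Scale factor relative to 1 L: 0.293.
IPTG: C1V1 = C2V2 → 0.388 mM × 293 mL ÷ 64.7 mM = 1.76 mL
sodium bicarbonate: C1V1 = C2V2 → 22.2 mM × 293 mL ÷ 1000 mM = 6.50 mL
ferric chloride: C1V1 = C2V2 → 0.448 mM × 293 mL ÷ 37.3 mM = 3.52 mL
carbenicillin: V = C2·V2/C1 = 30.3 µg/mL × 293 mL ÷ 9610 µg/mL = 0.92 mL
potassium nitrate: 3.12 g/L × 0.293 L = 0.91 g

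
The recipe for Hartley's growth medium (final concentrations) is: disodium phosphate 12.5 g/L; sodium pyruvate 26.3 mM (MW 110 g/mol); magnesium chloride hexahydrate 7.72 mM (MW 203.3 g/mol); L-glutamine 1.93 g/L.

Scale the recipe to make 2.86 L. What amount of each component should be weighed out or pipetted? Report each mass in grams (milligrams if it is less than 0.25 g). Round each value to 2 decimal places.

Scale factor relative to 1 L: 2.86.
disodium phosphate: 12.5 g/L × 2.86 L = 35.75 g
sodium pyruvate: 26.3 mmol/L × 110 g/mol × 2.86 L ÷ 1000 = 8.27 g
magnesium chloride hexahydrate: 7.72 mmol/L × 203.3 g/mol × 2.86 L ÷ 1000 = 4.49 g
L-glutamine: 1.93 g/L × 2.86 L = 5.52 g

disodium phosphate 35.75 g; sodium pyruvate 8.27 g; magnesium chloride hexahydrate 4.49 g; L-glutamine 5.52 g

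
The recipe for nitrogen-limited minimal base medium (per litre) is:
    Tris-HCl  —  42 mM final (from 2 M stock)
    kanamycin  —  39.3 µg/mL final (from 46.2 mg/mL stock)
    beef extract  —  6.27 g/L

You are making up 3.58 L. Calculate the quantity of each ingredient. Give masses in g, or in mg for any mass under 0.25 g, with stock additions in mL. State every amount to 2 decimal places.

Working volume: 3.58 L.
Tris-HCl: C1V1 = C2V2 → 42 mM × 3580 mL ÷ 2000 mM = 75.18 mL
kanamycin: C1V1 = C2V2 → 39.3 µg/mL × 3580 mL ÷ 46200 µg/mL = 3.05 mL
beef extract: 6.27 g/L × 3.58 L = 22.45 g

Tris-HCl 75.18 mL; kanamycin 3.05 mL; beef extract 22.45 g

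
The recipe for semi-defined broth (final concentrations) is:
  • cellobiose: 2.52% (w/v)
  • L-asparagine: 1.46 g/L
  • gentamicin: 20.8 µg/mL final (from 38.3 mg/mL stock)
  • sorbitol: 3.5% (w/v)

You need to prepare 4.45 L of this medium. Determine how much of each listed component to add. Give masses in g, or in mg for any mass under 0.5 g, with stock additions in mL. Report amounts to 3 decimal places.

Scale factor relative to 1 L: 4.45.
cellobiose: 2.52 g per 100 mL × 4450 mL ÷ 100 = 112.140 g
L-asparagine: 1.46 g/L × 4.45 L = 6.497 g
gentamicin: dilute stock: 20.8 µg/mL × 4450 mL ÷ 38300 µg/mL = 2.417 mL
sorbitol: 3.5% w/v = 35 g/L → 35 × 4.45 L = 155.750 g

cellobiose 112.140 g; L-asparagine 6.497 g; gentamicin 2.417 mL; sorbitol 155.750 g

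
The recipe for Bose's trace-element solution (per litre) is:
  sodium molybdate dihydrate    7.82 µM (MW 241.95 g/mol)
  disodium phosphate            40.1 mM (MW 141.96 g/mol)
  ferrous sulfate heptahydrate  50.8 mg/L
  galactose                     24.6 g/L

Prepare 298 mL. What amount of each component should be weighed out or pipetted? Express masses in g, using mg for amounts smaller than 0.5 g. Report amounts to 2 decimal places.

Target volume = 298 mL = 0.298 L.
sodium molybdate dihydrate: 7.82 µmol/L × 241.95 g/mol × 0.298 L ÷ 1000 = 0.56 mg
disodium phosphate: 40.1 mmol/L × 141.96 g/mol × 0.298 L ÷ 1000 = 1.70 g
ferrous sulfate heptahydrate: 50.8 mg/L × 0.298 L = 15.14 mg
galactose: 24.6 g/L × 0.298 L = 7.33 g

sodium molybdate dihydrate 0.56 mg; disodium phosphate 1.70 g; ferrous sulfate heptahydrate 15.14 mg; galactose 7.33 g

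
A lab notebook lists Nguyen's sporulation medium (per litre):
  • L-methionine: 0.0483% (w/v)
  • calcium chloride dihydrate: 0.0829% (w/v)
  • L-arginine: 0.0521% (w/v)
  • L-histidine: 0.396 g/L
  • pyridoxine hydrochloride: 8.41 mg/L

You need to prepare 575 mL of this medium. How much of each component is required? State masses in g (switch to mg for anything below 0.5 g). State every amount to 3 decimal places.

Working volume: 575 mL = 0.575 L.
L-methionine: 0.0483% w/v = 0.483 g/L → 0.483 × 0.575 L = 0.277725 g = 277.725 mg
calcium chloride dihydrate: 0.0829% w/v = 0.829 g/L → 0.829 × 0.575 L = 0.476675 g = 476.675 mg
L-arginine: 0.0521 g per 100 mL × 575 mL ÷ 100 = 0.299575 g = 299.575 mg
L-histidine: 0.396 g/L × 0.575 L = 0.2277 g = 227.700 mg
pyridoxine hydrochloride: 8.41 mg/L × 0.575 L = 4.836 mg

L-methionine 277.725 mg; calcium chloride dihydrate 476.675 mg; L-arginine 299.575 mg; L-histidine 227.700 mg; pyridoxine hydrochloride 4.836 mg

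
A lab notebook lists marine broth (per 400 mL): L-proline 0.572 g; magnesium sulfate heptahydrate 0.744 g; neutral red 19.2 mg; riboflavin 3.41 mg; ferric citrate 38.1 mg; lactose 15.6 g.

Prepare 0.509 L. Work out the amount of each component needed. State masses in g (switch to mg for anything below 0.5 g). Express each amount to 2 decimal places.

L-proline 0.73 g; magnesium sulfate heptahydrate 0.95 g; neutral red 24.43 mg; riboflavin 4.34 mg; ferric citrate 48.48 mg; lactose 19.85 g

Scale factor = 509 mL / 400 mL = 1.2725.
L-proline: 0.572 g × (509 mL / 400 mL) = 0.73 g
magnesium sulfate heptahydrate: 0.744 g × (509 mL / 400 mL) = 0.95 g
neutral red: 19.2 mg × (509 mL / 400 mL) = 24.43 mg
riboflavin: 3.41 mg × (509 mL / 400 mL) = 4.34 mg
ferric citrate: 38.1 mg × (509 mL / 400 mL) = 48.48 mg
lactose: 15.6 g × (509 mL / 400 mL) = 19.85 g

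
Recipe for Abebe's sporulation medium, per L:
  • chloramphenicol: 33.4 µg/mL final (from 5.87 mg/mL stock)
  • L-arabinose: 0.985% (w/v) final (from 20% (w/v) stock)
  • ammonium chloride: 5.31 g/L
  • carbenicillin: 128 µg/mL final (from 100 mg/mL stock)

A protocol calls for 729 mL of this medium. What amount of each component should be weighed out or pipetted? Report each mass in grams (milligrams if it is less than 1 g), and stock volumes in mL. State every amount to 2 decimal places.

Working volume: 729 mL = 0.729 L.
chloramphenicol: C1V1 = C2V2 → 33.4 µg/mL × 729 mL ÷ 5870 µg/mL = 4.15 mL
L-arabinose: dilute stock: 0.985% ÷ 20% × 729 mL = 35.90 mL
ammonium chloride: 5.31 g/L × 0.729 L = 3.87 g
carbenicillin: C1V1 = C2V2 → 128 µg/mL × 729 mL ÷ 100000 µg/mL = 0.93 mL

chloramphenicol 4.15 mL; L-arabinose 35.90 mL; ammonium chloride 3.87 g; carbenicillin 0.93 mL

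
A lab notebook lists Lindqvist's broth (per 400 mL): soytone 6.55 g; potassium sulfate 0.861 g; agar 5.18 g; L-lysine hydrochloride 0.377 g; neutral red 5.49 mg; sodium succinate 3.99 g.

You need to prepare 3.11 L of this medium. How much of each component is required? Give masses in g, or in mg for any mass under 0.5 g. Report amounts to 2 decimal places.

Ratio of target to recipe volume: 3110 / 400 = 7.775.
soytone: 6.55 g × (3110 mL / 400 mL) = 50.93 g
potassium sulfate: 0.861 g × (3110 mL / 400 mL) = 6.69 g
agar: 5.18 g × (3110 mL / 400 mL) = 40.27 g
L-lysine hydrochloride: 0.377 g × (3110 mL / 400 mL) = 2.93 g
neutral red: 5.49 mg × (3110 mL / 400 mL) = 42.68 mg
sodium succinate: 3.99 g × (3110 mL / 400 mL) = 31.02 g

soytone 50.93 g; potassium sulfate 6.69 g; agar 40.27 g; L-lysine hydrochloride 2.93 g; neutral red 42.68 mg; sodium succinate 31.02 g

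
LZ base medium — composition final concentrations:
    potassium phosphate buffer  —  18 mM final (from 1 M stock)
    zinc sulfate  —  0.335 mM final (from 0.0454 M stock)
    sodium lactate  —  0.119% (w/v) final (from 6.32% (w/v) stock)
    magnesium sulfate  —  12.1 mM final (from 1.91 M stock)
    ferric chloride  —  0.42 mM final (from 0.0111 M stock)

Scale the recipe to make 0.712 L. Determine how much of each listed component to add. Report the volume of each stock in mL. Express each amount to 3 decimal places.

Working volume: 0.712 L.
potassium phosphate buffer: C1V1 = C2V2 → 18 mM × 712 mL ÷ 1000 mM = 12.816 mL
zinc sulfate: C1V1 = C2V2 → 0.335 mM × 712 mL ÷ 45.4 mM = 5.254 mL
sodium lactate: C1V1 = C2V2 → 0.119% ÷ 6.32% × 712 mL = 13.406 mL
magnesium sulfate: C1V1 = C2V2 → 12.1 mM × 712 mL ÷ 1910 mM = 4.511 mL
ferric chloride: dilute stock: 0.42 mM × 712 mL ÷ 11.1 mM = 26.941 mL

potassium phosphate buffer 12.816 mL; zinc sulfate 5.254 mL; sodium lactate 13.406 mL; magnesium sulfate 4.511 mL; ferric chloride 26.941 mL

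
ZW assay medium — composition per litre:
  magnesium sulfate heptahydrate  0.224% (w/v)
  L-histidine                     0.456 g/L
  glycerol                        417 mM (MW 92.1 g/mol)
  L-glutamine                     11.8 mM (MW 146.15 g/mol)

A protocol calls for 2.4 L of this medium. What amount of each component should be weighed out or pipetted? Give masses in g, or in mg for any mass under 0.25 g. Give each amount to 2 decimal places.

magnesium sulfate heptahydrate 5.38 g; L-histidine 1.09 g; glycerol 92.17 g; L-glutamine 4.14 g

Scale factor relative to 1 L: 2.4.
magnesium sulfate heptahydrate: 0.224% w/v = 2.24 g/L → 2.24 × 2.4 L = 5.38 g
L-histidine: 0.456 g/L × 2.4 L = 1.09 g
glycerol: 417 mmol/L × 92.1 g/mol × 2.4 L ÷ 1000 = 92.17 g
L-glutamine: 11.8 mmol/L × 146.15 g/mol × 2.4 L ÷ 1000 = 4.14 g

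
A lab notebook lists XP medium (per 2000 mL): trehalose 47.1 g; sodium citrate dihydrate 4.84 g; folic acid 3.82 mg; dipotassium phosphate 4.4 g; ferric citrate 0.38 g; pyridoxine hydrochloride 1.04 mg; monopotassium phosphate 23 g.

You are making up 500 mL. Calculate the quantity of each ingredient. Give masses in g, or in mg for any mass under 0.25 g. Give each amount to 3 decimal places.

Ratio of target to recipe volume: 500 / 2000 = 0.25.
trehalose: 47.1 g × (500 mL / 2000 mL) = 11.775 g
sodium citrate dihydrate: 4.84 g × (500 mL / 2000 mL) = 1.210 g
folic acid: 3.82 mg × (500 mL / 2000 mL) = 0.955 mg
dipotassium phosphate: 4.4 g × (500 mL / 2000 mL) = 1.100 g
ferric citrate: 0.38 g × (500 mL / 2000 mL) = 0.095 g = 95.000 mg
pyridoxine hydrochloride: 1.04 mg × (500 mL / 2000 mL) = 0.260 mg
monopotassium phosphate: 23 g × (500 mL / 2000 mL) = 5.750 g

trehalose 11.775 g; sodium citrate dihydrate 1.210 g; folic acid 0.955 mg; dipotassium phosphate 1.100 g; ferric citrate 95.000 mg; pyridoxine hydrochloride 0.260 mg; monopotassium phosphate 5.750 g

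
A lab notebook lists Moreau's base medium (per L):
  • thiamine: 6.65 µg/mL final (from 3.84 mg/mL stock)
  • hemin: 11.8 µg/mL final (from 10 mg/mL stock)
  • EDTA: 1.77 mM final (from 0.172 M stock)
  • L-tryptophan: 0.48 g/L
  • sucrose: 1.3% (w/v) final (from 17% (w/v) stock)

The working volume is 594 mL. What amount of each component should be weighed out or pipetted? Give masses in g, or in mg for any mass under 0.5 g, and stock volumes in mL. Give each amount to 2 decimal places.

thiamine 1.03 mL; hemin 0.70 mL; EDTA 6.11 mL; L-tryptophan 285.12 mg; sucrose 45.42 mL

Working volume: 594 mL = 0.594 L.
thiamine: V = C2·V2/C1 = 6.65 µg/mL × 594 mL ÷ 3840 µg/mL = 1.03 mL
hemin: dilute stock: 11.8 µg/mL × 594 mL ÷ 10000 µg/mL = 0.70 mL
EDTA: V = C2·V2/C1 = 1.77 mM × 594 mL ÷ 172 mM = 6.11 mL
L-tryptophan: 0.48 g/L × 0.594 L = 0.28512 g = 285.12 mg
sucrose: dilute stock: 1.3% ÷ 17% × 594 mL = 45.42 mL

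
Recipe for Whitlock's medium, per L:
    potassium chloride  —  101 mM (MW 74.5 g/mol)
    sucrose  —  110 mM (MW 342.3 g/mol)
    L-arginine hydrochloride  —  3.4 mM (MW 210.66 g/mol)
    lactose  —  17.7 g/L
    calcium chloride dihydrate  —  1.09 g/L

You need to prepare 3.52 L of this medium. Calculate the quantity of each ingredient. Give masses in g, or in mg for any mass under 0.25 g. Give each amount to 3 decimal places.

potassium chloride 26.486 g; sucrose 132.539 g; L-arginine hydrochloride 2.521 g; lactose 62.304 g; calcium chloride dihydrate 3.837 g

Scale factor relative to 1 L: 3.52.
potassium chloride: 101 mmol/L × 74.5 g/mol × 3.52 L ÷ 1000 = 26.486 g
sucrose: 110 mmol/L × 342.3 g/mol × 3.52 L ÷ 1000 = 132.539 g
L-arginine hydrochloride: 3.4 mmol/L × 210.66 g/mol × 3.52 L ÷ 1000 = 2.521 g
lactose: 17.7 g/L × 3.52 L = 62.304 g
calcium chloride dihydrate: 1.09 g/L × 3.52 L = 3.837 g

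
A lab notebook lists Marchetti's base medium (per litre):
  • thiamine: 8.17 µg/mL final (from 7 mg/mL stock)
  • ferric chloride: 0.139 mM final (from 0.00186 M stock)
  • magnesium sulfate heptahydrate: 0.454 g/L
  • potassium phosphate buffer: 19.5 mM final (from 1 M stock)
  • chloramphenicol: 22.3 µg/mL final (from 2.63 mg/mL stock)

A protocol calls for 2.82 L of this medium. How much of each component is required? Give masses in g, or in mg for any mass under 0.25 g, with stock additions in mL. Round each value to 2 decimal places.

Scale factor relative to 1 L: 2.82.
thiamine: C1V1 = C2V2 → 8.17 µg/mL × 2820 mL ÷ 7000 µg/mL = 3.29 mL
ferric chloride: V = C2·V2/C1 = 0.139 mM × 2820 mL ÷ 1.86 mM = 210.74 mL
magnesium sulfate heptahydrate: 0.454 g/L × 2.82 L = 1.28 g
potassium phosphate buffer: V = C2·V2/C1 = 19.5 mM × 2820 mL ÷ 1000 mM = 54.99 mL
chloramphenicol: C1V1 = C2V2 → 22.3 µg/mL × 2820 mL ÷ 2630 µg/mL = 23.91 mL

thiamine 3.29 mL; ferric chloride 210.74 mL; magnesium sulfate heptahydrate 1.28 g; potassium phosphate buffer 54.99 mL; chloramphenicol 23.91 mL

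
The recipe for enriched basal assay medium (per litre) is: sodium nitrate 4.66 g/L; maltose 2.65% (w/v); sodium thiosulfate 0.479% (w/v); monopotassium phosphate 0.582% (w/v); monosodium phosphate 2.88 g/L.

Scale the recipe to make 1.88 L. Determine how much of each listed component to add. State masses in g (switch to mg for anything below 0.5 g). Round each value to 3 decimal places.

Working volume: 1.88 L.
sodium nitrate: 4.66 g/L × 1.88 L = 8.761 g
maltose: 2.65 g per 100 mL × 1880 mL ÷ 100 = 49.820 g
sodium thiosulfate: 0.479% w/v = 4.79 g/L → 4.79 × 1.88 L = 9.005 g
monopotassium phosphate: 0.582 g per 100 mL × 1880 mL ÷ 100 = 10.942 g
monosodium phosphate: 2.88 g/L × 1.88 L = 5.414 g

sodium nitrate 8.761 g; maltose 49.820 g; sodium thiosulfate 9.005 g; monopotassium phosphate 10.942 g; monosodium phosphate 5.414 g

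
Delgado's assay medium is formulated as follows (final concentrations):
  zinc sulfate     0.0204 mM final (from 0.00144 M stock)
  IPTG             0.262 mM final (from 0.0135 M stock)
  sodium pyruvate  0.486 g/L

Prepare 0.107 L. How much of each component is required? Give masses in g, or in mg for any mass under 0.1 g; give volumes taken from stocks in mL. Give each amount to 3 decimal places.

Scale factor relative to 1 L: 0.107.
zinc sulfate: C1V1 = C2V2 → 0.0204 mM × 107 mL ÷ 1.44 mM = 1.516 mL
IPTG: V = C2·V2/C1 = 0.262 mM × 107 mL ÷ 13.5 mM = 2.077 mL
sodium pyruvate: 0.486 g/L × 0.107 L = 0.052002 g = 52.002 mg

zinc sulfate 1.516 mL; IPTG 2.077 mL; sodium pyruvate 52.002 mg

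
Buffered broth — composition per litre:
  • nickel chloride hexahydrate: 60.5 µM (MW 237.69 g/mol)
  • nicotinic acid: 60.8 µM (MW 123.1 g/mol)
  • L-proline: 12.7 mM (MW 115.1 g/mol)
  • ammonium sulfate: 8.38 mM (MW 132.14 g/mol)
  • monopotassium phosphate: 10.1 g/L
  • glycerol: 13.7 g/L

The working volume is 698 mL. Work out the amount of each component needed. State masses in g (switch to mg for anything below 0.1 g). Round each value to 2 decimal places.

nickel chloride hexahydrate 10.04 mg; nicotinic acid 5.22 mg; L-proline 1.02 g; ammonium sulfate 0.77 g; monopotassium phosphate 7.05 g; glycerol 9.56 g

Target volume = 698 mL = 0.698 L.
nickel chloride hexahydrate: 60.5 µmol/L × 237.69 g/mol × 0.698 L ÷ 1000 = 10.04 mg
nicotinic acid: 60.8 µmol/L × 123.1 g/mol × 0.698 L ÷ 1000 = 5.22 mg
L-proline: 12.7 mmol/L × 115.1 g/mol × 0.698 L ÷ 1000 = 1.02 g
ammonium sulfate: 8.38 mmol/L × 132.14 g/mol × 0.698 L ÷ 1000 = 0.77 g
monopotassium phosphate: 10.1 g/L × 0.698 L = 7.05 g
glycerol: 13.7 g/L × 0.698 L = 9.56 g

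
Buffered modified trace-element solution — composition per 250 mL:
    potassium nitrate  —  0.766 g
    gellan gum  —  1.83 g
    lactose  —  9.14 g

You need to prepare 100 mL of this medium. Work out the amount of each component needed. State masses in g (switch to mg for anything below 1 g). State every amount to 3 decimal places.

Ratio of target to recipe volume: 100 / 250 = 0.4.
potassium nitrate: 0.766 g × (100 mL / 250 mL) = 0.3064 g = 306.400 mg
gellan gum: 1.83 g × (100 mL / 250 mL) = 0.732 g = 732.000 mg
lactose: 9.14 g × (100 mL / 250 mL) = 3.656 g

potassium nitrate 306.400 mg; gellan gum 732.000 mg; lactose 3.656 g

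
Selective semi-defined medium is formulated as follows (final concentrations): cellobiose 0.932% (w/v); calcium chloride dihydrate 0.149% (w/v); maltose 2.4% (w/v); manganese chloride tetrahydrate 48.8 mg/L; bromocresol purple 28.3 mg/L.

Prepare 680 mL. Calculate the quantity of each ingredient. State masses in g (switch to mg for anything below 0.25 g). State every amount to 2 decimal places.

Target volume = 680 mL = 0.68 L.
cellobiose: 0.932% w/v = 9.32 g/L → 9.32 × 0.68 L = 6.34 g
calcium chloride dihydrate: 0.149% w/v = 1.49 g/L → 1.49 × 0.68 L = 1.01 g
maltose: 2.4% w/v = 24 g/L → 24 × 0.68 L = 16.32 g
manganese chloride tetrahydrate: 48.8 mg/L × 0.68 L = 33.18 mg
bromocresol purple: 28.3 mg/L × 0.68 L = 19.24 mg

cellobiose 6.34 g; calcium chloride dihydrate 1.01 g; maltose 16.32 g; manganese chloride tetrahydrate 33.18 mg; bromocresol purple 19.24 mg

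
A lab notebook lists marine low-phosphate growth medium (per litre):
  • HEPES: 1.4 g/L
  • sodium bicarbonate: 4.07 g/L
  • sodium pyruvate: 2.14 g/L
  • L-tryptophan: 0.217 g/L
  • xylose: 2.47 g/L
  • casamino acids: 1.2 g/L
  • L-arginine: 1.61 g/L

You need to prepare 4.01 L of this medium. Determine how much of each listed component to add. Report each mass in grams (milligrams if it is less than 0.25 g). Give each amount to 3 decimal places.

Scale factor relative to 1 L: 4.01.
HEPES: 1.4 g/L × 4.01 L = 5.614 g
sodium bicarbonate: 4.07 g/L × 4.01 L = 16.321 g
sodium pyruvate: 2.14 g/L × 4.01 L = 8.581 g
L-tryptophan: 0.217 g/L × 4.01 L = 0.870 g
xylose: 2.47 g/L × 4.01 L = 9.905 g
casamino acids: 1.2 g/L × 4.01 L = 4.812 g
L-arginine: 1.61 g/L × 4.01 L = 6.456 g

HEPES 5.614 g; sodium bicarbonate 16.321 g; sodium pyruvate 8.581 g; L-tryptophan 0.870 g; xylose 9.905 g; casamino acids 4.812 g; L-arginine 6.456 g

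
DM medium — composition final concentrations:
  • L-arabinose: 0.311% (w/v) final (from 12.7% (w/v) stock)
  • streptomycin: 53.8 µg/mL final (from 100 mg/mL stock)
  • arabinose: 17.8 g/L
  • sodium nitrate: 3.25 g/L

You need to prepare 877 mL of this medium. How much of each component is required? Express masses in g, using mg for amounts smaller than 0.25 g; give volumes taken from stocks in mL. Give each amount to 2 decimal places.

Target volume = 877 mL = 0.877 L.
L-arabinose: V = C2·V2/C1 = 0.311% ÷ 12.7% × 877 mL = 21.48 mL
streptomycin: C1V1 = C2V2 → 53.8 µg/mL × 877 mL ÷ 100000 µg/mL = 0.47 mL
arabinose: 17.8 g/L × 0.877 L = 15.61 g
sodium nitrate: 3.25 g/L × 0.877 L = 2.85 g

L-arabinose 21.48 mL; streptomycin 0.47 mL; arabinose 15.61 g; sodium nitrate 2.85 g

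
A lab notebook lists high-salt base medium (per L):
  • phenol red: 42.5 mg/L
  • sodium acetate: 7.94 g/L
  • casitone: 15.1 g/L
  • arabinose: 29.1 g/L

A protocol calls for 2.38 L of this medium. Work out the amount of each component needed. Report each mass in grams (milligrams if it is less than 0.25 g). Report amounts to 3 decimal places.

phenol red 101.150 mg; sodium acetate 18.897 g; casitone 35.938 g; arabinose 69.258 g

Working volume: 2.38 L.
phenol red: 42.5 mg/L × 2.38 L = 101.150 mg
sodium acetate: 7.94 g/L × 2.38 L = 18.897 g
casitone: 15.1 g/L × 2.38 L = 35.938 g
arabinose: 29.1 g/L × 2.38 L = 69.258 g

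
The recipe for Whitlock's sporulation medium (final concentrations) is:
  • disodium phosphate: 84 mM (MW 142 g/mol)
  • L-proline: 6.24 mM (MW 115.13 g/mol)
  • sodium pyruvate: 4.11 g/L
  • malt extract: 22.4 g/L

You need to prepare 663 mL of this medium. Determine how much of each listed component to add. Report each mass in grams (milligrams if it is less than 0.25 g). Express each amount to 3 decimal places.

disodium phosphate 7.908 g; L-proline 0.476 g; sodium pyruvate 2.725 g; malt extract 14.851 g

Scale factor relative to 1 L: 0.663.
disodium phosphate: 84 mmol/L × 142 g/mol × 0.663 L ÷ 1000 = 7.908 g
L-proline: 6.24 mmol/L × 115.13 g/mol × 0.663 L ÷ 1000 = 0.476 g
sodium pyruvate: 4.11 g/L × 0.663 L = 2.725 g
malt extract: 22.4 g/L × 0.663 L = 14.851 g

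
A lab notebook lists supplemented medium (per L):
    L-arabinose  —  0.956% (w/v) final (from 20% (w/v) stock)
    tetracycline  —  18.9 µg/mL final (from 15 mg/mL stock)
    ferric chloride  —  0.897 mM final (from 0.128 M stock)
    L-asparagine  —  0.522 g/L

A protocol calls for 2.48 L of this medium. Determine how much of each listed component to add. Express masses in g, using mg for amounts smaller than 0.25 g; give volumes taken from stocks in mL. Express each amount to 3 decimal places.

Working volume: 2.48 L.
L-arabinose: dilute stock: 0.956% ÷ 20% × 2480 mL = 118.544 mL
tetracycline: V = C2·V2/C1 = 18.9 µg/mL × 2480 mL ÷ 15000 µg/mL = 3.125 mL
ferric chloride: dilute stock: 0.897 mM × 2480 mL ÷ 128 mM = 17.379 mL
L-asparagine: 0.522 g/L × 2.48 L = 1.295 g

L-arabinose 118.544 mL; tetracycline 3.125 mL; ferric chloride 17.379 mL; L-asparagine 1.295 g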